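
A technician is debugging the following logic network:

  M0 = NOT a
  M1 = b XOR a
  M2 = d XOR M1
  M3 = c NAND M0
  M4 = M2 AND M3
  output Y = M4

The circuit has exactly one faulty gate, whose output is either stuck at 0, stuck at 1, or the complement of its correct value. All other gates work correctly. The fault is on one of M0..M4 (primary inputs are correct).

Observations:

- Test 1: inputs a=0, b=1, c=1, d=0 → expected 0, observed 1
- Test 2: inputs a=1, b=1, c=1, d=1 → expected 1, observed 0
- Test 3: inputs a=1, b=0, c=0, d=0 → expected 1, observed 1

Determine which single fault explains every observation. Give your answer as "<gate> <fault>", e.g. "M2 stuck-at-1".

M0 inverted output

Fault-free values for test 1 (a=0, b=1, c=1, d=0): M0=1, M1=1, M2=1, M3=0, M4=0, giving Y=0. Observed 1.
Test 1: faults giving observed 1 are {M0 stuck-at-0, M0 inverted output, M3 stuck-at-1, M3 inverted output, M4 stuck-at-1, M4 inverted output}.
Test 2 (a=1, b=1, c=1, d=1): fault-free M0=0, M1=0, M2=1, M3=1, M4=1 → 1; observed 0. Eliminates M0 stuck-at-0, M3 stuck-at-1, M4 stuck-at-1.
Test 3 (a=1, b=0, c=0, d=0): fault-free M0=0, M1=1, M2=1, M3=1, M4=1 → 1; observed 1. Eliminates M3 inverted output, M4 inverted output.
Only M0 inverted output is consistent with every test.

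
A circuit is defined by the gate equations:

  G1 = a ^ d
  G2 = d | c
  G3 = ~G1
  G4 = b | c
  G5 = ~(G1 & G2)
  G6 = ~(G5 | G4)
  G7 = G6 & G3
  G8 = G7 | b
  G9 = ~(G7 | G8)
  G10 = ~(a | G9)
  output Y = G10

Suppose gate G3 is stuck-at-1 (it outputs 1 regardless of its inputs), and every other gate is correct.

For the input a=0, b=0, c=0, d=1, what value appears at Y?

Propagate with G3 forced: G1=1, G2=1, G3=1 [stuck-at-1], G4=0, G5=0, G6=1, G7=1, G8=1, G9=0, G10=1.
So Y = 1. (Without the fault it would be 0.)

1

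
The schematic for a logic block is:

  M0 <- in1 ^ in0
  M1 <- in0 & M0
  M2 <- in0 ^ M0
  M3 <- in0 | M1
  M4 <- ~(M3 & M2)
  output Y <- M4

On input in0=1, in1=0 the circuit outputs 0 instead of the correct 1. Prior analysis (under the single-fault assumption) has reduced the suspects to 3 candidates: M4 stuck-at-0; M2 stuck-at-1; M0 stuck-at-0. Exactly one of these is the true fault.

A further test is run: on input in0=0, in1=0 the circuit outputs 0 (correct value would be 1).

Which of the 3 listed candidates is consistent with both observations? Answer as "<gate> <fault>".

Evaluate each candidate on input in0=0, in1=0:
  M4 stuck-at-0: M0=0, M1=0, M2=0, M3=0, M4=0 [stuck-at-0] → 0 — matches
  M2 stuck-at-1: M0=0, M1=0, M2=1 [stuck-at-1], M3=0, M4=1 → 1 — eliminated
  M0 stuck-at-0: M0=0 [stuck-at-0], M1=0, M2=0, M3=0, M4=1 → 1 — eliminated
Only M4 stuck-at-0 reproduces the observed 0.

M4 stuck-at-0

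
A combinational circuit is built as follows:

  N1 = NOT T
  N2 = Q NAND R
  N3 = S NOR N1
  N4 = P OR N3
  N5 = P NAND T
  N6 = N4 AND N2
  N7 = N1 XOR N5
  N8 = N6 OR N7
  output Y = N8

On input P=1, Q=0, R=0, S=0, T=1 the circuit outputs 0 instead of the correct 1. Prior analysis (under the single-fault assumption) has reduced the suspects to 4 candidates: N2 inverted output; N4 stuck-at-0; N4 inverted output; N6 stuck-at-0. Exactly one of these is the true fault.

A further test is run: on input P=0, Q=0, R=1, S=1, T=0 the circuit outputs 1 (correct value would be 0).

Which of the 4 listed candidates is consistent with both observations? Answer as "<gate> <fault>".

Evaluate each candidate on input P=0, Q=0, R=1, S=1, T=0:
  N2 inverted output: N1=1, N2=0 [inverted output], N3=0, N4=0, N5=1, N6=0, N7=0, N8=0 → 0 — eliminated
  N4 stuck-at-0: N1=1, N2=1, N3=0, N4=0 [stuck-at-0], N5=1, N6=0, N7=0, N8=0 → 0 — eliminated
  N4 inverted output: N1=1, N2=1, N3=0, N4=1 [inverted output], N5=1, N6=1, N7=0, N8=1 → 1 — matches
  N6 stuck-at-0: N1=1, N2=1, N3=0, N4=0, N5=1, N6=0 [stuck-at-0], N7=0, N8=0 → 0 — eliminated
Only N4 inverted output reproduces the observed 1.

N4 inverted output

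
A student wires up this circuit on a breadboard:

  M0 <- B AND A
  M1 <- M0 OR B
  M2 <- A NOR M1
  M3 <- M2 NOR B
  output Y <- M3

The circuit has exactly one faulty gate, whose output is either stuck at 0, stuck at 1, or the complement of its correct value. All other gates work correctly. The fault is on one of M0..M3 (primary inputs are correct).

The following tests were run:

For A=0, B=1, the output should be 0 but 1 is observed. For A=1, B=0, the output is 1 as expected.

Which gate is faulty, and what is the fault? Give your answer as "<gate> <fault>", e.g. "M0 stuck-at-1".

M3 stuck-at-1

Fault-free values for test 1 (A=0, B=1): M0=0, M1=1, M2=0, M3=0, giving Y=0. Observed 1.
Test 1: faults giving observed 1 are {M3 stuck-at-1, M3 inverted output}.
Test 2 (A=1, B=0): fault-free M0=0, M1=0, M2=0, M3=1 → 1; observed 1. Eliminates M3 inverted output.
Only M3 stuck-at-1 is consistent with every test.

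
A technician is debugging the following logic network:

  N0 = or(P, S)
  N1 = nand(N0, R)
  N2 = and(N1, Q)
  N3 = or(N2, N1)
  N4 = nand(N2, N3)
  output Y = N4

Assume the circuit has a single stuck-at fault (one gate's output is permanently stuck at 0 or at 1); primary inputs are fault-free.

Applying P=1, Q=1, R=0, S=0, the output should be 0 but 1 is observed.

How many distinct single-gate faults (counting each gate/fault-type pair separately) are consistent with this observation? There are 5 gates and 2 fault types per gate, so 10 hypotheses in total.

4

Fault-free: N0=1, N1=1, N2=1, N3=1, N4=0 → 0. Observed 1.
  N0 stuck-at-0: output 0 ✗
  N0 stuck-at-1: output 0 ✗
  N1 stuck-at-0: output 1 ✓
  N1 stuck-at-1: output 0 ✗
  N2 stuck-at-0: output 1 ✓
  N2 stuck-at-1: output 0 ✗
  N3 stuck-at-0: output 1 ✓
  N3 stuck-at-1: output 0 ✗
  N4 stuck-at-0: output 0 ✗
  N4 stuck-at-1: output 1 ✓
Consistent faults: {N1 stuck-at-0, N2 stuck-at-0, N3 stuck-at-0, N4 stuck-at-1} — 4 in all.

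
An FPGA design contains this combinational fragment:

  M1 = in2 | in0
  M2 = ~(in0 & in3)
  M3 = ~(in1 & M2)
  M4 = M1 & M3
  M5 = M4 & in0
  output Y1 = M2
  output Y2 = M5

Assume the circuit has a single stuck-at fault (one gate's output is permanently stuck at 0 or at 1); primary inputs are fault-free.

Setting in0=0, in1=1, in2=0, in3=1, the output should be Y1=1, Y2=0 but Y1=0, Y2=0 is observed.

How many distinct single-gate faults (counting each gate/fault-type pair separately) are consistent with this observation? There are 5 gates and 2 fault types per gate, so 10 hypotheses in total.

Fault-free: M1=0, M2=1, M3=0, M4=0, M5=0 → Y1=1, Y2=0. Observed Y1=0, Y2=0.
  M1 stuck-at-0: output Y1=1, Y2=0 ✗
  M1 stuck-at-1: output Y1=1, Y2=0 ✗
  M2 stuck-at-0: output Y1=0, Y2=0 ✓
  M2 stuck-at-1: output Y1=1, Y2=0 ✗
  M3 stuck-at-0: output Y1=1, Y2=0 ✗
  M3 stuck-at-1: output Y1=1, Y2=0 ✗
  M4 stuck-at-0: output Y1=1, Y2=0 ✗
  M4 stuck-at-1: output Y1=1, Y2=0 ✗
  M5 stuck-at-0: output Y1=1, Y2=0 ✗
  M5 stuck-at-1: output Y1=1, Y2=1 ✗
Consistent faults: {M2 stuck-at-0} — 1 in all.

1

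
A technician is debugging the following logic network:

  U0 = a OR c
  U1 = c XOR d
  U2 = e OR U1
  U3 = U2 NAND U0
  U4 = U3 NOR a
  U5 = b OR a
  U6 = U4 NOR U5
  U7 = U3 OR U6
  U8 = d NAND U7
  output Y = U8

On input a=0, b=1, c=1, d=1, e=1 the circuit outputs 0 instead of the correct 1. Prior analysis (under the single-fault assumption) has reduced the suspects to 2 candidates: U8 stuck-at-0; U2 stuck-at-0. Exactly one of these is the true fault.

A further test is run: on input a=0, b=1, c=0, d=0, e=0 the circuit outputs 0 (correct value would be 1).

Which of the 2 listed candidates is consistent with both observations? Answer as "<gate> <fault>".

Evaluate each candidate on input a=0, b=1, c=0, d=0, e=0:
  U8 stuck-at-0: U0=0, U1=0, U2=0, U3=1, U4=0, U5=1, U6=0, U7=1, U8=0 [stuck-at-0] → 0 — matches
  U2 stuck-at-0: U0=0, U1=0, U2=0 [stuck-at-0], U3=1, U4=0, U5=1, U6=0, U7=1, U8=1 → 1 — eliminated
Only U8 stuck-at-0 reproduces the observed 0.

U8 stuck-at-0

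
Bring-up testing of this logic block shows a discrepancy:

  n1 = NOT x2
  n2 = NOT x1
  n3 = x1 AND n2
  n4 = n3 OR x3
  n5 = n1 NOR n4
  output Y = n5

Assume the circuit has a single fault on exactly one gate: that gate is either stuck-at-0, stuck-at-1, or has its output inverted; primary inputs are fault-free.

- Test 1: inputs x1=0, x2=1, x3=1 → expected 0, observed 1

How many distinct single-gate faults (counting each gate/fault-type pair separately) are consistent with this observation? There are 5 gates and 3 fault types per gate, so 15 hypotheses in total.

Fault-free: n1=0, n2=1, n3=0, n4=1, n5=0 → 0. Observed 1.
  n1: none of the 3 fault types match ✗
  n2: none of the 3 fault types match ✗
  n3: none of the 3 fault types match ✗
  n4: stuck-at-0, inverted output ✓; others ✗
  n5: stuck-at-1, inverted output ✓; others ✗
Consistent faults: {n4 stuck-at-0, n4 inverted output, n5 stuck-at-1, n5 inverted output} — 4 in all.

4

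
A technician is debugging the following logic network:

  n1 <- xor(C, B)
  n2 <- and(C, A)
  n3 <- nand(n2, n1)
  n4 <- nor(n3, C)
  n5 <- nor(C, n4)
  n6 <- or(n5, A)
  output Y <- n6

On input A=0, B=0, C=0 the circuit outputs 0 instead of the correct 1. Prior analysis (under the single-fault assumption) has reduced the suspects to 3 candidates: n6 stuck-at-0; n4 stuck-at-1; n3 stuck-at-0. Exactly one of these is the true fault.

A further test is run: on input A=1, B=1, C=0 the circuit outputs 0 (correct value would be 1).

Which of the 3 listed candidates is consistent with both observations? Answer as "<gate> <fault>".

n6 stuck-at-0

Evaluate each candidate on input A=1, B=1, C=0:
  n6 stuck-at-0: n1=1, n2=0, n3=1, n4=0, n5=1, n6=0 [stuck-at-0] → 0 — matches
  n4 stuck-at-1: n1=1, n2=0, n3=1, n4=1 [stuck-at-1], n5=0, n6=1 → 1 — eliminated
  n3 stuck-at-0: n1=1, n2=0, n3=0 [stuck-at-0], n4=1, n5=0, n6=1 → 1 — eliminated
Only n6 stuck-at-0 reproduces the observed 0.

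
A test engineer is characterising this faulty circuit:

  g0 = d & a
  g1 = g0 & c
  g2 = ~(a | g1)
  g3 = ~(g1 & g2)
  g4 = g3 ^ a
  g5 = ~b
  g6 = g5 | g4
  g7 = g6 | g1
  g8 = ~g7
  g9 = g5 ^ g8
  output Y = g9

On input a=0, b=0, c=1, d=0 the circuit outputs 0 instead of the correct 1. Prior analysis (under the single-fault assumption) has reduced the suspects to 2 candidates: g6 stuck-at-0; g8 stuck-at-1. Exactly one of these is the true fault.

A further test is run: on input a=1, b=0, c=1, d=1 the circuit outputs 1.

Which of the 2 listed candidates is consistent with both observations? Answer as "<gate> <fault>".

Evaluate each candidate on input a=1, b=0, c=1, d=1:
  g6 stuck-at-0: g0=1, g1=1, g2=0, g3=1, g4=0, g5=1, g6=0 [stuck-at-0], g7=1, g8=0, g9=1 → 1 — matches
  g8 stuck-at-1: g0=1, g1=1, g2=0, g3=1, g4=0, g5=1, g6=1, g7=1, g8=1 [stuck-at-1], g9=0 → 0 — eliminated
Only g6 stuck-at-0 reproduces the observed 1.

g6 stuck-at-0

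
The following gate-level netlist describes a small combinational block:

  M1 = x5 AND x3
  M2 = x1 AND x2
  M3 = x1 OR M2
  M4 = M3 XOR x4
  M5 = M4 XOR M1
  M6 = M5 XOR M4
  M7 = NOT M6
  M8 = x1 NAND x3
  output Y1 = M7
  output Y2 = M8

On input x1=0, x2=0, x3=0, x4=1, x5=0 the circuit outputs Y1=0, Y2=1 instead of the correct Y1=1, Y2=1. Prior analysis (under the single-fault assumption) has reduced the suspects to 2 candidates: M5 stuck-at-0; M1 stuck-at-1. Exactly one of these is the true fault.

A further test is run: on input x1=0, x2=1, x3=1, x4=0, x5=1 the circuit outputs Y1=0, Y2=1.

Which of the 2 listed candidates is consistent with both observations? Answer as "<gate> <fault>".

Evaluate each candidate on input x1=0, x2=1, x3=1, x4=0, x5=1:
  M5 stuck-at-0: M1=1, M2=0, M3=0, M4=0, M5=0 [stuck-at-0], M6=0, M7=1, M8=1 → Y1=1, Y2=1 — eliminated
  M1 stuck-at-1: M1=1 [stuck-at-1], M2=0, M3=0, M4=0, M5=1, M6=1, M7=0, M8=1 → Y1=0, Y2=1 — matches
Only M1 stuck-at-1 reproduces the observed Y1=0, Y2=1.

M1 stuck-at-1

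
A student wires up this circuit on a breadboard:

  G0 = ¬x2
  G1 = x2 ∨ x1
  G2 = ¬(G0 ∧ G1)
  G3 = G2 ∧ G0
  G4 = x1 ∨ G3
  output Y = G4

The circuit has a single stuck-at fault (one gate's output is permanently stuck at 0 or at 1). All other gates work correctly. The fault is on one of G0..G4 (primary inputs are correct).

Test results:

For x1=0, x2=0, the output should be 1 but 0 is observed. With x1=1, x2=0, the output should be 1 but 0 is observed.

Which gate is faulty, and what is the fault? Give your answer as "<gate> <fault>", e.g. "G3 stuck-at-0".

Fault-free values for test 1 (x1=0, x2=0): G0=1, G1=0, G2=1, G3=1, G4=1, giving Y=1. Observed 0.
Test 1: faults giving observed 0 are {G0 stuck-at-0, G1 stuck-at-1, G2 stuck-at-0, G3 stuck-at-0, G4 stuck-at-0}.
Test 2 (x1=1, x2=0): fault-free G0=1, G1=1, G2=0, G3=0, G4=1 → 1; observed 0. Eliminates G0 stuck-at-0, G1 stuck-at-1, G2 stuck-at-0, G3 stuck-at-0.
Only G4 stuck-at-0 is consistent with every test.

G4 stuck-at-0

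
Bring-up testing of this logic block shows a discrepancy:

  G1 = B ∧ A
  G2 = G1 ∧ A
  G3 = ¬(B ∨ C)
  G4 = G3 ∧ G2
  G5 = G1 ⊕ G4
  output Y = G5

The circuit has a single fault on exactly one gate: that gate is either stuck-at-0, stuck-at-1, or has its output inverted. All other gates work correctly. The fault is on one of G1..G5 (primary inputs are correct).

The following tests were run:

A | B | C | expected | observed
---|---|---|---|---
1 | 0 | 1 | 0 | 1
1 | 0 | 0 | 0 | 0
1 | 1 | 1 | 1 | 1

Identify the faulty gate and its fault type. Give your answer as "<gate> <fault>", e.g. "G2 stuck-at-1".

Fault-free values for test 1 (A=1, B=0, C=1): G1=0, G2=0, G3=0, G4=0, G5=0, giving Y=0. Observed 1.
Test 1: faults giving observed 1 are {G1 stuck-at-1, G1 inverted output, G4 stuck-at-1, G4 inverted output, G5 stuck-at-1, G5 inverted output}.
Test 2 (A=1, B=0, C=0): fault-free G1=0, G2=0, G3=1, G4=0, G5=0 → 0; observed 0. Eliminates G4 stuck-at-1, G4 inverted output, G5 stuck-at-1, G5 inverted output.
Test 3 (A=1, B=1, C=1): fault-free G1=1, G2=1, G3=0, G4=0, G5=1 → 1; observed 1. Eliminates G1 inverted output.
Only G1 stuck-at-1 is consistent with every test.

G1 stuck-at-1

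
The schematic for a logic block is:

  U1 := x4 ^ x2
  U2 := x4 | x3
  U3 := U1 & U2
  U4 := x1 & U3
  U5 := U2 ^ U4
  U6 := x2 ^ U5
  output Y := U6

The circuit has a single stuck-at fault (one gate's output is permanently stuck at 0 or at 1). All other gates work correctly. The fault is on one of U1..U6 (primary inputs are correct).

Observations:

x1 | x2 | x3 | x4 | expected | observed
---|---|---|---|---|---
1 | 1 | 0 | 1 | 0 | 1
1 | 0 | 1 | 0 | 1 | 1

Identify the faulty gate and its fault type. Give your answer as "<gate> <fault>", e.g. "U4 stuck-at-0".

Fault-free values for test 1 (x1=1, x2=1, x3=0, x4=1): U1=0, U2=1, U3=0, U4=0, U5=1, U6=0, giving Y=0. Observed 1.
Test 1: faults giving observed 1 are {U1 stuck-at-1, U2 stuck-at-0, U3 stuck-at-1, U4 stuck-at-1, U5 stuck-at-0, U6 stuck-at-1}.
Test 2 (x1=1, x2=0, x3=1, x4=0): fault-free U1=0, U2=1, U3=0, U4=0, U5=1, U6=1 → 1; observed 1. Eliminates U1 stuck-at-1, U2 stuck-at-0, U3 stuck-at-1, U4 stuck-at-1, U5 stuck-at-0.
Only U6 stuck-at-1 is consistent with every test.

U6 stuck-at-1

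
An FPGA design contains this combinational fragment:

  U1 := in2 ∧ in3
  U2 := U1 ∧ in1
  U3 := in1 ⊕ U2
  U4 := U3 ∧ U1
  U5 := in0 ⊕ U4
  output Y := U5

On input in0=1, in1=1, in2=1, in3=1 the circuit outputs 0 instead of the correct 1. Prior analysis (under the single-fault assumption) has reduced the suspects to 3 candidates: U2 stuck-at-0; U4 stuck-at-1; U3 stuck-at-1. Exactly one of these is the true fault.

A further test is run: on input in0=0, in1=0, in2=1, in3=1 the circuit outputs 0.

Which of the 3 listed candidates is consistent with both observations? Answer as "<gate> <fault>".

Evaluate each candidate on input in0=0, in1=0, in2=1, in3=1:
  U2 stuck-at-0: U1=1, U2=0 [stuck-at-0], U3=0, U4=0, U5=0 → 0 — matches
  U4 stuck-at-1: U1=1, U2=0, U3=0, U4=1 [stuck-at-1], U5=1 → 1 — eliminated
  U3 stuck-at-1: U1=1, U2=0, U3=1 [stuck-at-1], U4=1, U5=1 → 1 — eliminated
Only U2 stuck-at-0 reproduces the observed 0.

U2 stuck-at-0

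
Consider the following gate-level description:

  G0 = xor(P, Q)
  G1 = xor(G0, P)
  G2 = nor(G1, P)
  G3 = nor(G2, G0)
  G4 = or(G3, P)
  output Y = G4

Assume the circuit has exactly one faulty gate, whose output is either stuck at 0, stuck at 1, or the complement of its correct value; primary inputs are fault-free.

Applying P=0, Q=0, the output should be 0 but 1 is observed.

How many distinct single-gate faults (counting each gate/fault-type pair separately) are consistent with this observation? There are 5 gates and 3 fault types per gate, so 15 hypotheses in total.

8

Fault-free: G0=0, G1=0, G2=1, G3=0, G4=0 → 0. Observed 1.
  G0: none of the 3 fault types match ✗
  G1: stuck-at-1, inverted output ✓; others ✗
  G2: stuck-at-0, inverted output ✓; others ✗
  G3: stuck-at-1, inverted output ✓; others ✗
  G4: stuck-at-1, inverted output ✓; others ✗
Consistent faults: {G1 stuck-at-1, G1 inverted output, G2 stuck-at-0, G2 inverted output, G3 stuck-at-1, G3 inverted output, G4 stuck-at-1, G4 inverted output} — 8 in all.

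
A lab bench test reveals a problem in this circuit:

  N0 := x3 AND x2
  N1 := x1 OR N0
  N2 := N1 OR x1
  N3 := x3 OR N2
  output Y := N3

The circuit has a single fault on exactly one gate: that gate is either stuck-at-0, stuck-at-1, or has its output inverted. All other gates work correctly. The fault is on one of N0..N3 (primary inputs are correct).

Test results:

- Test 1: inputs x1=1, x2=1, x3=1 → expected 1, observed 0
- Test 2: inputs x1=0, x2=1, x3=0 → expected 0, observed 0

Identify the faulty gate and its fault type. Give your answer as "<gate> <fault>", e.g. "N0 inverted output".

N3 stuck-at-0

Fault-free values for test 1 (x1=1, x2=1, x3=1): N0=1, N1=1, N2=1, N3=1, giving Y=1. Observed 0.
Test 1: faults giving observed 0 are {N3 stuck-at-0, N3 inverted output}.
Test 2 (x1=0, x2=1, x3=0): fault-free N0=0, N1=0, N2=0, N3=0 → 0; observed 0. Eliminates N3 inverted output.
Only N3 stuck-at-0 is consistent with every test.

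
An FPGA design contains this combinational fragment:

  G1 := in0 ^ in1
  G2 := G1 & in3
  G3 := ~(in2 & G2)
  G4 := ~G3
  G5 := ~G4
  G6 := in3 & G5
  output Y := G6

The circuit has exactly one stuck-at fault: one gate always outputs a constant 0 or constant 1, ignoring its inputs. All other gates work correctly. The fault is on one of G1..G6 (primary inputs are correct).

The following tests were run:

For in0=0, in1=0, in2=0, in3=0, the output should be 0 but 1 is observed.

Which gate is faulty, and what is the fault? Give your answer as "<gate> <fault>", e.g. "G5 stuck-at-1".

Fault-free values for test 1 (in0=0, in1=0, in2=0, in3=0): G1=0, G2=0, G3=1, G4=0, G5=1, G6=0, giving Y=0. Observed 1.
Test 1: faults giving observed 1 are {G6 stuck-at-1}.
Only G6 stuck-at-1 is consistent with every test.

G6 stuck-at-1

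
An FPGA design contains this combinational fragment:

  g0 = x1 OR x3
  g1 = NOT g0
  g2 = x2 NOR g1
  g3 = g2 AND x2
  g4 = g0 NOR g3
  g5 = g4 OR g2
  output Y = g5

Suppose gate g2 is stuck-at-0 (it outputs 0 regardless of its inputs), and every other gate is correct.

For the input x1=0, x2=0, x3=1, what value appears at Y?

0

Propagate with g2 forced: g0=1, g1=0, g2=0 [stuck-at-0], g3=0, g4=0, g5=0.
So Y = 0. (Without the fault it would be 1.)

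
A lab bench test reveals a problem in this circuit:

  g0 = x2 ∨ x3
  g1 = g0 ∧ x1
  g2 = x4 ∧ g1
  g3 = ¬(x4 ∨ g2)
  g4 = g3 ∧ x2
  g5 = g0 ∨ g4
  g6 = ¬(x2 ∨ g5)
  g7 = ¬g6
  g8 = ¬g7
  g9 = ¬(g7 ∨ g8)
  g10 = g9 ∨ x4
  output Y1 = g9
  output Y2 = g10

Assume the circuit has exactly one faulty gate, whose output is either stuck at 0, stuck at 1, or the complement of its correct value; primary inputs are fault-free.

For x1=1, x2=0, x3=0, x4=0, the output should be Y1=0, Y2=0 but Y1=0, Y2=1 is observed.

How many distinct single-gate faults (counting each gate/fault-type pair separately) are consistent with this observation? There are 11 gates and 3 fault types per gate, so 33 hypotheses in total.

2

Fault-free: g0=0, g1=0, g2=0, g3=1, g4=0, g5=0, g6=1, g7=0, g8=1, g9=0, g10=0 → Y1=0, Y2=0. Observed Y1=0, Y2=1.
  g0: none of the 3 fault types match ✗
  g1: none of the 3 fault types match ✗
  g2: none of the 3 fault types match ✗
  g3: none of the 3 fault types match ✗
  g4: none of the 3 fault types match ✗
  g5: none of the 3 fault types match ✗
  g6: none of the 3 fault types match ✗
  g7: none of the 3 fault types match ✗
  g8: none of the 3 fault types match ✗
  g9: none of the 3 fault types match ✗
  g10: stuck-at-1, inverted output ✓; others ✗
Consistent faults: {g10 stuck-at-1, g10 inverted output} — 2 in all.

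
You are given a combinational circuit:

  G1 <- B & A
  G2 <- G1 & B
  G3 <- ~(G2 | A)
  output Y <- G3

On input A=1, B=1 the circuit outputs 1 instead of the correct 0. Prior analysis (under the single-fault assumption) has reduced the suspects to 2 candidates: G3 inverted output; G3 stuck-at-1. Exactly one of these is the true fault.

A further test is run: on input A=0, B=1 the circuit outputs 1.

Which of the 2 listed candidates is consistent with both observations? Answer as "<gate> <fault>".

G3 stuck-at-1

Evaluate each candidate on input A=0, B=1:
  G3 inverted output: G1=0, G2=0, G3=0 [inverted output] → 0 — eliminated
  G3 stuck-at-1: G1=0, G2=0, G3=1 [stuck-at-1] → 1 — matches
Only G3 stuck-at-1 reproduces the observed 1.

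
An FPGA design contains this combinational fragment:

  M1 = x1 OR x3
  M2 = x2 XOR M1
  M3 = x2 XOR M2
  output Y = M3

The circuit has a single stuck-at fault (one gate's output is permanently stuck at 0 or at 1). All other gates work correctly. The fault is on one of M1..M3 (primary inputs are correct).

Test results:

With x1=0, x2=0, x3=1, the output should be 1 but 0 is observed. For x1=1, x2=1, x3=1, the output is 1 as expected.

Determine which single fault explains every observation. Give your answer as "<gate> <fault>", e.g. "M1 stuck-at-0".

M2 stuck-at-0

Fault-free values for test 1 (x1=0, x2=0, x3=1): M1=1, M2=1, M3=1, giving Y=1. Observed 0.
Test 1: faults giving observed 0 are {M1 stuck-at-0, M2 stuck-at-0, M3 stuck-at-0}.
Test 2 (x1=1, x2=1, x3=1): fault-free M1=1, M2=0, M3=1 → 1; observed 1. Eliminates M1 stuck-at-0, M3 stuck-at-0.
Only M2 stuck-at-0 is consistent with every test.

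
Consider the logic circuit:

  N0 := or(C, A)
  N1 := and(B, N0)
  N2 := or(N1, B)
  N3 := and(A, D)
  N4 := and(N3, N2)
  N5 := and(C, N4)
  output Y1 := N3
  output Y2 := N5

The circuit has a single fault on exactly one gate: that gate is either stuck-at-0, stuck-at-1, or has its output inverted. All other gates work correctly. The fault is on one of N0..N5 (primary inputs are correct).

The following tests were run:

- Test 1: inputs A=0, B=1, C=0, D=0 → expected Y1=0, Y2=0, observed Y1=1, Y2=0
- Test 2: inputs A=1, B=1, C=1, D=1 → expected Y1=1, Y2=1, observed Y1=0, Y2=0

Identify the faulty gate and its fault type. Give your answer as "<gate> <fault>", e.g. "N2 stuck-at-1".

Fault-free values for test 1 (A=0, B=1, C=0, D=0): N0=0, N1=0, N2=1, N3=0, N4=0, N5=0, giving Y1=0, Y2=0. Observed Y1=1, Y2=0.
Test 1: faults giving observed Y1=1, Y2=0 are {N3 stuck-at-1, N3 inverted output}.
Test 2 (A=1, B=1, C=1, D=1): fault-free N0=1, N1=1, N2=1, N3=1, N4=1, N5=1 → Y1=1, Y2=1; observed Y1=0, Y2=0. Eliminates N3 stuck-at-1.
Only N3 inverted output is consistent with every test.

N3 inverted output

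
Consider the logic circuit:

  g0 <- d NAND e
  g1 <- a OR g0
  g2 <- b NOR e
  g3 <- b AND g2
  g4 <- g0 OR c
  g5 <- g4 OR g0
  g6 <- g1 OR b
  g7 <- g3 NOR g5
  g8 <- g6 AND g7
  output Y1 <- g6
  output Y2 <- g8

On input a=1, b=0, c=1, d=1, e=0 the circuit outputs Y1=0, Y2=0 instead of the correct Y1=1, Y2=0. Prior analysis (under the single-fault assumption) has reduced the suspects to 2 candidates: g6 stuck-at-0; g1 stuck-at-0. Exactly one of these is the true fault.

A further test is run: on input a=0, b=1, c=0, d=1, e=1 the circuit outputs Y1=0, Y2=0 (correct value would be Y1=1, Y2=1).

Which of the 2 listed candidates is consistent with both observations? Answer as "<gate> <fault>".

g6 stuck-at-0

Evaluate each candidate on input a=0, b=1, c=0, d=1, e=1:
  g6 stuck-at-0: g0=0, g1=0, g2=0, g3=0, g4=0, g5=0, g6=0 [stuck-at-0], g7=1, g8=0 → Y1=0, Y2=0 — matches
  g1 stuck-at-0: g0=0, g1=0 [stuck-at-0], g2=0, g3=0, g4=0, g5=0, g6=1, g7=1, g8=1 → Y1=1, Y2=1 — eliminated
Only g6 stuck-at-0 reproduces the observed Y1=0, Y2=0.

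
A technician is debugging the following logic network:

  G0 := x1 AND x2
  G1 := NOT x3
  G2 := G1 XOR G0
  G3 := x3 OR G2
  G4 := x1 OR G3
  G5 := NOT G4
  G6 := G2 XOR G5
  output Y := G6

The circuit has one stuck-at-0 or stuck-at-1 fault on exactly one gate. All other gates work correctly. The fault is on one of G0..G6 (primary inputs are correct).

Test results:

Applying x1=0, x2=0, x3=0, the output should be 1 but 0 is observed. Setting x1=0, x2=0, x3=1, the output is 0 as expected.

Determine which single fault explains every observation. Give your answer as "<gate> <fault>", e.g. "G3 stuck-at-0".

Fault-free values for test 1 (x1=0, x2=0, x3=0): G0=0, G1=1, G2=1, G3=1, G4=1, G5=0, G6=1, giving Y=1. Observed 0.
Test 1: faults giving observed 0 are {G3 stuck-at-0, G4 stuck-at-0, G5 stuck-at-1, G6 stuck-at-0}.
Test 2 (x1=0, x2=0, x3=1): fault-free G0=0, G1=0, G2=0, G3=1, G4=1, G5=0, G6=0 → 0; observed 0. Eliminates G3 stuck-at-0, G4 stuck-at-0, G5 stuck-at-1.
Only G6 stuck-at-0 is consistent with every test.

G6 stuck-at-0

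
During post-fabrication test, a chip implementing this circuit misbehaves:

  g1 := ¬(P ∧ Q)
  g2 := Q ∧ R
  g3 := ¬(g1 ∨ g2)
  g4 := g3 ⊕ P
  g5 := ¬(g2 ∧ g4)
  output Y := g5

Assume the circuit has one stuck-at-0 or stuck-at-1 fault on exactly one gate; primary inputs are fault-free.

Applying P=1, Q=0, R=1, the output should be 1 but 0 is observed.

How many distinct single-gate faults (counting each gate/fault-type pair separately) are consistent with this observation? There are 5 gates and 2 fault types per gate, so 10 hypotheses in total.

Fault-free: g1=1, g2=0, g3=0, g4=1, g5=1 → 1. Observed 0.
  g1 stuck-at-0: output 1 ✗
  g1 stuck-at-1: output 1 ✗
  g2 stuck-at-0: output 1 ✗
  g2 stuck-at-1: output 0 ✓
  g3 stuck-at-0: output 1 ✗
  g3 stuck-at-1: output 1 ✗
  g4 stuck-at-0: output 1 ✗
  g4 stuck-at-1: output 1 ✗
  g5 stuck-at-0: output 0 ✓
  g5 stuck-at-1: output 1 ✗
Consistent faults: {g2 stuck-at-1, g5 stuck-at-0} — 2 in all.

2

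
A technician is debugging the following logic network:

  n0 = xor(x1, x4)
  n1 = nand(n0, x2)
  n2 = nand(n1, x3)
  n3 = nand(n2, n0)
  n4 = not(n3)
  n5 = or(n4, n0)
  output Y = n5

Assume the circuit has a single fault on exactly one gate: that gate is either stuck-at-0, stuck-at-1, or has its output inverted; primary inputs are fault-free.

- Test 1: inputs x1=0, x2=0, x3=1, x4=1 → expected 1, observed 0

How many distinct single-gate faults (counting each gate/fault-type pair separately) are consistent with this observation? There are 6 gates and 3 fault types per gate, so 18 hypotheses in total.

4

Fault-free: n0=1, n1=1, n2=0, n3=1, n4=0, n5=1 → 1. Observed 0.
  n0: stuck-at-0, inverted output ✓; others ✗
  n1: none of the 3 fault types match ✗
  n2: none of the 3 fault types match ✗
  n3: none of the 3 fault types match ✗
  n4: none of the 3 fault types match ✗
  n5: stuck-at-0, inverted output ✓; others ✗
Consistent faults: {n0 stuck-at-0, n0 inverted output, n5 stuck-at-0, n5 inverted output} — 4 in all.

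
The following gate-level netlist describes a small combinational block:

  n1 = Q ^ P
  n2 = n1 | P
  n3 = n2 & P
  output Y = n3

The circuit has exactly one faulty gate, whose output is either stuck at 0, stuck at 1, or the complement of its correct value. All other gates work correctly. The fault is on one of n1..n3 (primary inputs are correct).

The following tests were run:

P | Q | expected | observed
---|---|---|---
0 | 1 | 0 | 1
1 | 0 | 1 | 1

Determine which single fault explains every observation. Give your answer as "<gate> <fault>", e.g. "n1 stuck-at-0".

n3 stuck-at-1

Fault-free values for test 1 (P=0, Q=1): n1=1, n2=1, n3=0, giving Y=0. Observed 1.
Test 1: faults giving observed 1 are {n3 stuck-at-1, n3 inverted output}.
Test 2 (P=1, Q=0): fault-free n1=1, n2=1, n3=1 → 1; observed 1. Eliminates n3 inverted output.
Only n3 stuck-at-1 is consistent with every test.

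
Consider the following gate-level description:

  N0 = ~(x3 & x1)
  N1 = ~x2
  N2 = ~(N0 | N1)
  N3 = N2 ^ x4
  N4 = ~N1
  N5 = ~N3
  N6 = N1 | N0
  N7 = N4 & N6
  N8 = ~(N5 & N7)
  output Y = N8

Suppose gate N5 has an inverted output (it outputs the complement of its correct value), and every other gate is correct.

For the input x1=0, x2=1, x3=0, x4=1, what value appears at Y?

Propagate with N5 forced: N0=1, N1=0, N2=0, N3=1, N4=1, N5=1 [inverted output], N6=1, N7=1, N8=0.
So Y = 0. (Without the fault it would be 1.)

0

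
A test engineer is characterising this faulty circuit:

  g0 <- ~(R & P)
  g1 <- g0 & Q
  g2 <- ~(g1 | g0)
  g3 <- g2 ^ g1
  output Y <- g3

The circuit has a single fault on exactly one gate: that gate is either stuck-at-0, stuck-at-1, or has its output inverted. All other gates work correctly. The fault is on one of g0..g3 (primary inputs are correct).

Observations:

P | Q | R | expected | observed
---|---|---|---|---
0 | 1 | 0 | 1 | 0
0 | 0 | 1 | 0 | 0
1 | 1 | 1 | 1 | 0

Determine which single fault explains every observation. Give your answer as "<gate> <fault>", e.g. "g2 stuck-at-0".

g3 stuck-at-0

Fault-free values for test 1 (P=0, Q=1, R=0): g0=1, g1=1, g2=0, g3=1, giving Y=1. Observed 0.
Test 1: faults giving observed 0 are {g1 stuck-at-0, g1 inverted output, g2 stuck-at-1, g2 inverted output, g3 stuck-at-0, g3 inverted output}.
Test 2 (P=0, Q=0, R=1): fault-free g0=1, g1=0, g2=0, g3=0 → 0; observed 0. Eliminates g1 inverted output, g2 stuck-at-1, g2 inverted output, g3 inverted output.
Test 3 (P=1, Q=1, R=1): fault-free g0=0, g1=0, g2=1, g3=1 → 1; observed 0. Eliminates g1 stuck-at-0.
Only g3 stuck-at-0 is consistent with every test.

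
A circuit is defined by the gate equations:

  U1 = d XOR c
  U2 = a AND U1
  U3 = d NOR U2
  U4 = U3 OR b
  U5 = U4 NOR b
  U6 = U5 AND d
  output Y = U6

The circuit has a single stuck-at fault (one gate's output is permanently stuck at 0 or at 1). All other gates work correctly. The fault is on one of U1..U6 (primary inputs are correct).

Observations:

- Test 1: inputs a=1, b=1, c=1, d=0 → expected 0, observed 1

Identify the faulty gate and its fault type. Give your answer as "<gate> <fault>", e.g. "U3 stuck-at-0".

Fault-free values for test 1 (a=1, b=1, c=1, d=0): U1=1, U2=1, U3=0, U4=1, U5=0, U6=0, giving Y=0. Observed 1.
Test 1: faults giving observed 1 are {U6 stuck-at-1}.
Only U6 stuck-at-1 is consistent with every test.

U6 stuck-at-1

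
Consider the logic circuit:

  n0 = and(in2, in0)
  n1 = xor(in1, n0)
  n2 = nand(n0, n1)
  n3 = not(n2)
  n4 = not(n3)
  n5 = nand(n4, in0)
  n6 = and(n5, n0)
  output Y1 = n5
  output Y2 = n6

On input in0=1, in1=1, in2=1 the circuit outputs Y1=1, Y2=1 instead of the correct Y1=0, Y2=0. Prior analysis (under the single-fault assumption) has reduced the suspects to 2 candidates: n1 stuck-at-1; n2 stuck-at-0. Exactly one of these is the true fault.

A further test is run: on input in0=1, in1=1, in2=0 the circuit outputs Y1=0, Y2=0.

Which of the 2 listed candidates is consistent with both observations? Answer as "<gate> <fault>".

Evaluate each candidate on input in0=1, in1=1, in2=0:
  n1 stuck-at-1: n0=0, n1=1 [stuck-at-1], n2=1, n3=0, n4=1, n5=0, n6=0 → Y1=0, Y2=0 — matches
  n2 stuck-at-0: n0=0, n1=1, n2=0 [stuck-at-0], n3=1, n4=0, n5=1, n6=0 → Y1=1, Y2=0 — eliminated
Only n1 stuck-at-1 reproduces the observed Y1=0, Y2=0.

n1 stuck-at-1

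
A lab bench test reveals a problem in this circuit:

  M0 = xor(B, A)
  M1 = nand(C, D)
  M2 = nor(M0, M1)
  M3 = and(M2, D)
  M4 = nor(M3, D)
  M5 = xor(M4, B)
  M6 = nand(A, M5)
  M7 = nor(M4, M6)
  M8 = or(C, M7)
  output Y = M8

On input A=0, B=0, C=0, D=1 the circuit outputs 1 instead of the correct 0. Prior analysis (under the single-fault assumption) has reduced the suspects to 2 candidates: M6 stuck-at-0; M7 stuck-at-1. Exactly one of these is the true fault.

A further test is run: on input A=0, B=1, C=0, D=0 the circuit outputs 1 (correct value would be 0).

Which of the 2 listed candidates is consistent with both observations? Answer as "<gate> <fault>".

Evaluate each candidate on input A=0, B=1, C=0, D=0:
  M6 stuck-at-0: M0=1, M1=1, M2=0, M3=0, M4=1, M5=0, M6=0 [stuck-at-0], M7=0, M8=0 → 0 — eliminated
  M7 stuck-at-1: M0=1, M1=1, M2=0, M3=0, M4=1, M5=0, M6=1, M7=1 [stuck-at-1], M8=1 → 1 — matches
Only M7 stuck-at-1 reproduces the observed 1.

M7 stuck-at-1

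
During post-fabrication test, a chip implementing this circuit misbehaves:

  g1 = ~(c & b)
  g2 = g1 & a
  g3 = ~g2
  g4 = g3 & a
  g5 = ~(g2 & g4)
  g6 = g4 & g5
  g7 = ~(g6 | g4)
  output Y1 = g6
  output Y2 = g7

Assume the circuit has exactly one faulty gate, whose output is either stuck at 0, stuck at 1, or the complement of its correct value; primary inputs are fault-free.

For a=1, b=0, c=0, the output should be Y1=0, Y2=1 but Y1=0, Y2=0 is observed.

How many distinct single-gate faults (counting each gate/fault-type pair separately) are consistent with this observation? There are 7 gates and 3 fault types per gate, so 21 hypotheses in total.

6

Fault-free: g1=1, g2=1, g3=0, g4=0, g5=1, g6=0, g7=1 → Y1=0, Y2=1. Observed Y1=0, Y2=0.
  g1: none of the 3 fault types match ✗
  g2: none of the 3 fault types match ✗
  g3: stuck-at-1, inverted output ✓; others ✗
  g4: stuck-at-1, inverted output ✓; others ✗
  g5: none of the 3 fault types match ✗
  g6: none of the 3 fault types match ✗
  g7: stuck-at-0, inverted output ✓; others ✗
Consistent faults: {g3 stuck-at-1, g3 inverted output, g4 stuck-at-1, g4 inverted output, g7 stuck-at-0, g7 inverted output} — 6 in all.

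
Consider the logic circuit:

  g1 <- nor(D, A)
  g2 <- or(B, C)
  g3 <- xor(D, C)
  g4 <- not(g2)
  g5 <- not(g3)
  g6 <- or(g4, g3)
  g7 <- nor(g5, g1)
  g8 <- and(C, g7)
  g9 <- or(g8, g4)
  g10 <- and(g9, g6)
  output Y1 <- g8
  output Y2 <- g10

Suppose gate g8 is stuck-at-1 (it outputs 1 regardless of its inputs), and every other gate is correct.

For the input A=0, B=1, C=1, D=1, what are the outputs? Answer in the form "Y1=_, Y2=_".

Propagate with g8 forced: g1=0, g2=1, g3=0, g4=0, g5=1, g6=0, g7=0, g8=1 [stuck-at-1], g9=1, g10=0.
So the outputs are Y1=1, Y2=0. (Without the fault they would be Y1=0, Y2=0.)

Y1=1, Y2=0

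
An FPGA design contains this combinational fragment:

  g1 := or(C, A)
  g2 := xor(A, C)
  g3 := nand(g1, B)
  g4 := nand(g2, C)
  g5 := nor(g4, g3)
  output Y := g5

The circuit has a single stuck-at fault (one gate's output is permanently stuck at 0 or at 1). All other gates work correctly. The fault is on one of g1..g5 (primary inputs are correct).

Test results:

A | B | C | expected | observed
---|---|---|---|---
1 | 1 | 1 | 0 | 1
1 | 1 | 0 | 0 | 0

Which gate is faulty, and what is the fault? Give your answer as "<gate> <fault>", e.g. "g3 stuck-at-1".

Fault-free values for test 1 (A=1, B=1, C=1): g1=1, g2=0, g3=0, g4=1, g5=0, giving Y=0. Observed 1.
Test 1: faults giving observed 1 are {g2 stuck-at-1, g4 stuck-at-0, g5 stuck-at-1}.
Test 2 (A=1, B=1, C=0): fault-free g1=1, g2=1, g3=0, g4=1, g5=0 → 0; observed 0. Eliminates g4 stuck-at-0, g5 stuck-at-1.
Only g2 stuck-at-1 is consistent with every test.

g2 stuck-at-1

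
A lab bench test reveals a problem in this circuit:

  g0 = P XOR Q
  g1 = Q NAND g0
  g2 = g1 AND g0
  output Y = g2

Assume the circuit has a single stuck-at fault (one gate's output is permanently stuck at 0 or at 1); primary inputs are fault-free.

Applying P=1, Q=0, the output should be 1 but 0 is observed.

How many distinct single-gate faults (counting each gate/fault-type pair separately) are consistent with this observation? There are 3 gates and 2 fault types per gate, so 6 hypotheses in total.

3

Fault-free: g0=1, g1=1, g2=1 → 1. Observed 0.
  g0 stuck-at-0: output 0 ✓
  g0 stuck-at-1: output 1 ✗
  g1 stuck-at-0: output 0 ✓
  g1 stuck-at-1: output 1 ✗
  g2 stuck-at-0: output 0 ✓
  g2 stuck-at-1: output 1 ✗
Consistent faults: {g0 stuck-at-0, g1 stuck-at-0, g2 stuck-at-0} — 3 in all.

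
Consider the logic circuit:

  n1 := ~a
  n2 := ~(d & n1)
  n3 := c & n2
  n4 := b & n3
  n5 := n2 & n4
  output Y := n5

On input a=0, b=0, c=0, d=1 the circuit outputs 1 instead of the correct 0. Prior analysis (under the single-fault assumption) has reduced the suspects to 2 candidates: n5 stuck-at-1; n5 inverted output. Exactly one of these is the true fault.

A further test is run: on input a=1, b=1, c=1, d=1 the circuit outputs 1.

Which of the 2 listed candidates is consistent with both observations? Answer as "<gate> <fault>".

Evaluate each candidate on input a=1, b=1, c=1, d=1:
  n5 stuck-at-1: n1=0, n2=1, n3=1, n4=1, n5=1 [stuck-at-1] → 1 — matches
  n5 inverted output: n1=0, n2=1, n3=1, n4=1, n5=0 [inverted output] → 0 — eliminated
Only n5 stuck-at-1 reproduces the observed 1.

n5 stuck-at-1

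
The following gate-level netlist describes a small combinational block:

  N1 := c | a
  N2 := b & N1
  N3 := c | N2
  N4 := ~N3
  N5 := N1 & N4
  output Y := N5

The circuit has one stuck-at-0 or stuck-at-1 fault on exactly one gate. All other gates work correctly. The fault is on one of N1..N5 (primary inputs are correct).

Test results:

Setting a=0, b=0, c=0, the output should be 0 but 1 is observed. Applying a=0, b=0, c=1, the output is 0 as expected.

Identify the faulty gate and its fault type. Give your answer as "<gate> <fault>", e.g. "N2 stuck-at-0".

N1 stuck-at-1

Fault-free values for test 1 (a=0, b=0, c=0): N1=0, N2=0, N3=0, N4=1, N5=0, giving Y=0. Observed 1.
Test 1: faults giving observed 1 are {N1 stuck-at-1, N5 stuck-at-1}.
Test 2 (a=0, b=0, c=1): fault-free N1=1, N2=0, N3=1, N4=0, N5=0 → 0; observed 0. Eliminates N5 stuck-at-1.
Only N1 stuck-at-1 is consistent with every test.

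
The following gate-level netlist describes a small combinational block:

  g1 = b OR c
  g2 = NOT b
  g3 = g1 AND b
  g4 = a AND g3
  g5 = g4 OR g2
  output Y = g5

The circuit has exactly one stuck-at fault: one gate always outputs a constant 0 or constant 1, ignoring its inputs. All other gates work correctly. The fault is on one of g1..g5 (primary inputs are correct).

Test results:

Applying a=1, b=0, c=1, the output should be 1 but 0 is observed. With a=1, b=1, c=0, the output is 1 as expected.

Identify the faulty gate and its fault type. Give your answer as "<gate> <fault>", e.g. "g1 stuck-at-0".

Fault-free values for test 1 (a=1, b=0, c=1): g1=1, g2=1, g3=0, g4=0, g5=1, giving Y=1. Observed 0.
Test 1: faults giving observed 0 are {g2 stuck-at-0, g5 stuck-at-0}.
Test 2 (a=1, b=1, c=0): fault-free g1=1, g2=0, g3=1, g4=1, g5=1 → 1; observed 1. Eliminates g5 stuck-at-0.
Only g2 stuck-at-0 is consistent with every test.

g2 stuck-at-0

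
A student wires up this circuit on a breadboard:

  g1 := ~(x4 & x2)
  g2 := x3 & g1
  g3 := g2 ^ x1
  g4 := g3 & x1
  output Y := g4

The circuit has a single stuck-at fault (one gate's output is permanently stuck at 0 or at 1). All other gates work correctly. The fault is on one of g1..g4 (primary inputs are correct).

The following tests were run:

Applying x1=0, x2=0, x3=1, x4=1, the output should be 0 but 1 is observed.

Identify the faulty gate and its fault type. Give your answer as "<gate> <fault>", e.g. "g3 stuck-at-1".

Fault-free values for test 1 (x1=0, x2=0, x3=1, x4=1): g1=1, g2=1, g3=1, g4=0, giving Y=0. Observed 1.
Test 1: faults giving observed 1 are {g4 stuck-at-1}.
Only g4 stuck-at-1 is consistent with every test.

g4 stuck-at-1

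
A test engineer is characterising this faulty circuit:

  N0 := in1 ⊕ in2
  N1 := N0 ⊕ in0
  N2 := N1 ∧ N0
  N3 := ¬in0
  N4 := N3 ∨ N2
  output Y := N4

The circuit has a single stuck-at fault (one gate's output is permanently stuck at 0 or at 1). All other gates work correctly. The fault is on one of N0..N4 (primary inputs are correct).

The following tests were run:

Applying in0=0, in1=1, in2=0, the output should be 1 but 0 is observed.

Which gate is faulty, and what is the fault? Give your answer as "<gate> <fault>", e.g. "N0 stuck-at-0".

Fault-free values for test 1 (in0=0, in1=1, in2=0): N0=1, N1=1, N2=1, N3=1, N4=1, giving Y=1. Observed 0.
Test 1: faults giving observed 0 are {N4 stuck-at-0}.
Only N4 stuck-at-0 is consistent with every test.

N4 stuck-at-0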